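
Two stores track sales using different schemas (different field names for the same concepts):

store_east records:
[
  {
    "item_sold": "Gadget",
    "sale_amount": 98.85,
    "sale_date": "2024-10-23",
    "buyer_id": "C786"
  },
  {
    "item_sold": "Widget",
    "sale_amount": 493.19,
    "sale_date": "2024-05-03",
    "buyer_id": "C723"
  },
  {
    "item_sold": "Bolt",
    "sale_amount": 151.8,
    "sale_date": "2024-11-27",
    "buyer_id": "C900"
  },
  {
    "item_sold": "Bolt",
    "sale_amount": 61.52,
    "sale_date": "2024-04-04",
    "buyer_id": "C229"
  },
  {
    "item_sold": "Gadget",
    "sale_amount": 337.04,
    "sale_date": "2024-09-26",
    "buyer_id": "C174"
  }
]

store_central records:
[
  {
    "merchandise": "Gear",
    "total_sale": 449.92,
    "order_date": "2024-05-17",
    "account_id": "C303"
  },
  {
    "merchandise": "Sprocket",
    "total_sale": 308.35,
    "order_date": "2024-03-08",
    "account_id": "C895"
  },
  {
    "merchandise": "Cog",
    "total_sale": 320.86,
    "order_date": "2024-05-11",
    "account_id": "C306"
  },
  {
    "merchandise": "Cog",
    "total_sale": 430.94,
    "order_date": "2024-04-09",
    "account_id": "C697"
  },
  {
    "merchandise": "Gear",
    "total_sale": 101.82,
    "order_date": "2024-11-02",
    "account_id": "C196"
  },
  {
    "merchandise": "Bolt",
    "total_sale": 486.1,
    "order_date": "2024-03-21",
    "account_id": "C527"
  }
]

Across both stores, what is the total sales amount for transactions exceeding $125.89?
2978.2

Schema mapping: "sale_amount" (store_east) = "total_sale" (store_central) = sale amount

Sum of sales > $125.89 in store_east: 982.03
Sum of sales > $125.89 in store_central: 1996.17

Total: 982.03 + 1996.17 = 2978.2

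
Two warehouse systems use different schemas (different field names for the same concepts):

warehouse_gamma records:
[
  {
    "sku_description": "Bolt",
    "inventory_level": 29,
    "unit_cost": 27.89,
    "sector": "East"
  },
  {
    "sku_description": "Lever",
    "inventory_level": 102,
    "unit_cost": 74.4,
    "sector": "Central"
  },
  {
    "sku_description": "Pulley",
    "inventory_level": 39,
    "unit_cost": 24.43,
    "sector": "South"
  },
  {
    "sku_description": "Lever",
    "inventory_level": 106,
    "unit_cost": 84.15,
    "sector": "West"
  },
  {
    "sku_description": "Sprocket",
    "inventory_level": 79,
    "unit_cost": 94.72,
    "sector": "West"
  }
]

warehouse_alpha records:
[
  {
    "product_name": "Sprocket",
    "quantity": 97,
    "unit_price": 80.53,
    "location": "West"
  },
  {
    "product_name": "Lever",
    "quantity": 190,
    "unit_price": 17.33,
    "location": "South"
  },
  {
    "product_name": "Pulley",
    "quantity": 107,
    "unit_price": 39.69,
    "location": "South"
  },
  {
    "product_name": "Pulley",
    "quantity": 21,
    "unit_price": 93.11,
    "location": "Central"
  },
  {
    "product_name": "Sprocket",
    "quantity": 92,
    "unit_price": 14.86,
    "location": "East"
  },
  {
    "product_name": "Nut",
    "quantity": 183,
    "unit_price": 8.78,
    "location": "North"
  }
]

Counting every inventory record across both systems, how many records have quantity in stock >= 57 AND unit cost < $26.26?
3

Schema mappings:
- "inventory_level" (warehouse_gamma) = "quantity" (warehouse_alpha) = quantity
- "unit_cost" (warehouse_gamma) = "unit_price" (warehouse_alpha) = unit cost

Records meeting both conditions in warehouse_gamma: 0
Records meeting both conditions in warehouse_alpha: 3

Total: 0 + 3 = 3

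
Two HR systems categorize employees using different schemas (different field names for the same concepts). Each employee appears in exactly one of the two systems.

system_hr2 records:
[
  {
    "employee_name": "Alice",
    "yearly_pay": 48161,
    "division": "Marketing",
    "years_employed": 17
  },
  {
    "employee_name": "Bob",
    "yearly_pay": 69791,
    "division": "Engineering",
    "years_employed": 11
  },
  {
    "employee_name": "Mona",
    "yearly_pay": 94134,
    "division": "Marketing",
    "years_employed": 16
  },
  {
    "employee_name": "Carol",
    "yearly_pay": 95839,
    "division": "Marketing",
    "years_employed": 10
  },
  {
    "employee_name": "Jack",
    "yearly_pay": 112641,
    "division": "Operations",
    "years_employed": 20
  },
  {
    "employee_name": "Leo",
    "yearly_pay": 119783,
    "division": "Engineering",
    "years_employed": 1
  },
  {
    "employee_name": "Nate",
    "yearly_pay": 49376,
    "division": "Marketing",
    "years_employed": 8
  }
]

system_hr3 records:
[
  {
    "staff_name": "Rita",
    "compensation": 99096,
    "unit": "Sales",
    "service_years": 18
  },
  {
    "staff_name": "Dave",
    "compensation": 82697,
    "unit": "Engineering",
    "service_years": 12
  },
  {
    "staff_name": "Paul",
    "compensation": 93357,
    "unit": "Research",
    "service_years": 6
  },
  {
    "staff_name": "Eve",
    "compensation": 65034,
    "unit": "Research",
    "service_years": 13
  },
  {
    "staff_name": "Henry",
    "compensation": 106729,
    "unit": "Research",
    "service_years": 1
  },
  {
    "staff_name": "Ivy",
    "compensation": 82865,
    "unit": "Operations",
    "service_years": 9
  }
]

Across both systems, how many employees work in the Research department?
3

Schema mapping: "division" (system_hr2) = "unit" (system_hr3) = department

Research employees in system_hr2: 0
Research employees in system_hr3: 3

Total in Research: 0 + 3 = 3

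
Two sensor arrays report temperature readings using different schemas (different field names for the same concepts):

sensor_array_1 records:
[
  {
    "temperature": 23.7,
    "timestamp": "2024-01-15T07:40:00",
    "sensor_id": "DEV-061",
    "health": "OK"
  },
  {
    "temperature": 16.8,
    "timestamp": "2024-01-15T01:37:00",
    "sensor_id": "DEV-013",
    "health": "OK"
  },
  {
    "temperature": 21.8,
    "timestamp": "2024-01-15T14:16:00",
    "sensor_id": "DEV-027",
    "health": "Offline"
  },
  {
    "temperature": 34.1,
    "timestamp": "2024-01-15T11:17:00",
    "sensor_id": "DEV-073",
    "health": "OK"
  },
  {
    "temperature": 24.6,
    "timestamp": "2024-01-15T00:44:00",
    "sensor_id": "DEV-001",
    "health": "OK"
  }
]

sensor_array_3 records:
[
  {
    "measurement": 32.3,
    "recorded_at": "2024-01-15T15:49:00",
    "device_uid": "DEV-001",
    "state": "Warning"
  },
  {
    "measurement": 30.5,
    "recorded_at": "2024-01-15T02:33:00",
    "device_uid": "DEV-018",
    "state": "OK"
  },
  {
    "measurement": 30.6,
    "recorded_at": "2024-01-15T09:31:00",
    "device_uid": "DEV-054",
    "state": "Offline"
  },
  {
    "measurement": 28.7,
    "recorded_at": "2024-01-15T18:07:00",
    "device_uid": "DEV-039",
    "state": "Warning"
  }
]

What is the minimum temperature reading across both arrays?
16.8

Schema mapping: "temperature" (sensor_array_1) = "measurement" (sensor_array_3) = temperature reading

Minimum in sensor_array_1: 16.8
Minimum in sensor_array_3: 28.7

Overall minimum: min(16.8, 28.7) = 16.8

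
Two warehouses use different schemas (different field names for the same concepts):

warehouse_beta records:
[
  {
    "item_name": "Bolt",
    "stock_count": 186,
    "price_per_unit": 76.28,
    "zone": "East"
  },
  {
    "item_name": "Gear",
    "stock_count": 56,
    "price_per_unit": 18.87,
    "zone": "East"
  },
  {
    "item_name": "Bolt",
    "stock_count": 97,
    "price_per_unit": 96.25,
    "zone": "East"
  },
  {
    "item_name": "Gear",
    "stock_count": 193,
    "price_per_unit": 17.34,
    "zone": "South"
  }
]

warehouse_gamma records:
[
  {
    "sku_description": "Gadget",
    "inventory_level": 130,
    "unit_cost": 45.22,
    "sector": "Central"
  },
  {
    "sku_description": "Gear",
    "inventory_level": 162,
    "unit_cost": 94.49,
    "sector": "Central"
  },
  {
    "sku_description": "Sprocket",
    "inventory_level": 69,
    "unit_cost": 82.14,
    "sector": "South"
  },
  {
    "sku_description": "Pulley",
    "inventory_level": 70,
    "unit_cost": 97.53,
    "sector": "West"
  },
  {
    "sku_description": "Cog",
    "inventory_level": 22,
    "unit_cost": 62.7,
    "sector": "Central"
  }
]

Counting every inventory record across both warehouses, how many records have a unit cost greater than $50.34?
6

Schema mapping: "price_per_unit" (warehouse_beta) = "unit_cost" (warehouse_gamma) = unit cost

Records > $50.34 in warehouse_beta: 2
Records > $50.34 in warehouse_gamma: 4

Total count: 2 + 4 = 6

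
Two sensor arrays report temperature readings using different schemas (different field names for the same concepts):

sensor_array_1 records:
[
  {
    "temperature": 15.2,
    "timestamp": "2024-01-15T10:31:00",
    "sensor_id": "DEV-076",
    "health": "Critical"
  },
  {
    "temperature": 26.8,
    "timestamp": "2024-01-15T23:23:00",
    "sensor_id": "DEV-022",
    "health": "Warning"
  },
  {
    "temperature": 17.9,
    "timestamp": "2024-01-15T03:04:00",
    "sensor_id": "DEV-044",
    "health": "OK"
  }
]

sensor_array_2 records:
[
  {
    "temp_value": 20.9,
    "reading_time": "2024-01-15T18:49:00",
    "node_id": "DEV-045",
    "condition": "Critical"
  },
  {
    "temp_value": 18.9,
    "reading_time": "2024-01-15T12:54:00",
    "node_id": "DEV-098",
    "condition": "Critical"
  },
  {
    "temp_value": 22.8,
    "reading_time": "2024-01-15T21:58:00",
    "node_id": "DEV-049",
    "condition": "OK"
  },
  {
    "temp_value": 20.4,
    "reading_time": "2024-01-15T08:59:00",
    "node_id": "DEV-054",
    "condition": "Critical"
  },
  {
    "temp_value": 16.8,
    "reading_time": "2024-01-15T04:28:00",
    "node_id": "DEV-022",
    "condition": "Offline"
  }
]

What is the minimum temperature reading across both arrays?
15.2

Schema mapping: "temperature" (sensor_array_1) = "temp_value" (sensor_array_2) = temperature reading

Minimum in sensor_array_1: 15.2
Minimum in sensor_array_2: 16.8

Overall minimum: min(15.2, 16.8) = 15.2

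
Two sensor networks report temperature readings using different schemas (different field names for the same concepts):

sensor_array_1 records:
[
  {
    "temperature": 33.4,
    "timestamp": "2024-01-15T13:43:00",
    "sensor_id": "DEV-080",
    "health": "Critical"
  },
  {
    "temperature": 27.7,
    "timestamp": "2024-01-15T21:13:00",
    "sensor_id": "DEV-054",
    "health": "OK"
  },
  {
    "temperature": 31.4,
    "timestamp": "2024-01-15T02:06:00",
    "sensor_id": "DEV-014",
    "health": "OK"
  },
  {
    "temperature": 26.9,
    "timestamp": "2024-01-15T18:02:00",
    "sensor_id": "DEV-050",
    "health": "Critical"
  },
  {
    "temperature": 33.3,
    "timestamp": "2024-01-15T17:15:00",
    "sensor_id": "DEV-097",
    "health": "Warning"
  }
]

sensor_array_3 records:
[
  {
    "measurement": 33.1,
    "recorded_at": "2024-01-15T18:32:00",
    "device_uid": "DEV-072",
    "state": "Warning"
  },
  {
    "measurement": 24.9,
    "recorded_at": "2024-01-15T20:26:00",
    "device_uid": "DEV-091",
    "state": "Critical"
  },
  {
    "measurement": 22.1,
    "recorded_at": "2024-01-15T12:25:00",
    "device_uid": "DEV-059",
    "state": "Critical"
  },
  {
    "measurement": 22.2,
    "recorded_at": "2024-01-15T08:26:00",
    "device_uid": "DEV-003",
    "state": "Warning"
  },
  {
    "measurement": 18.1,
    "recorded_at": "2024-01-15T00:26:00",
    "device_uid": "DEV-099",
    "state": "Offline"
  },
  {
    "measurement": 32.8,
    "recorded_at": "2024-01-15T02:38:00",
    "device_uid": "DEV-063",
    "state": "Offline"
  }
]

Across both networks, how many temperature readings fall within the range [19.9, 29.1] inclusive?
5

Schema mapping: "temperature" (sensor_array_1) = "measurement" (sensor_array_3) = temperature

Readings in [19.9, 29.1] from sensor_array_1: 2
Readings in [19.9, 29.1] from sensor_array_3: 3

Total count: 2 + 3 = 5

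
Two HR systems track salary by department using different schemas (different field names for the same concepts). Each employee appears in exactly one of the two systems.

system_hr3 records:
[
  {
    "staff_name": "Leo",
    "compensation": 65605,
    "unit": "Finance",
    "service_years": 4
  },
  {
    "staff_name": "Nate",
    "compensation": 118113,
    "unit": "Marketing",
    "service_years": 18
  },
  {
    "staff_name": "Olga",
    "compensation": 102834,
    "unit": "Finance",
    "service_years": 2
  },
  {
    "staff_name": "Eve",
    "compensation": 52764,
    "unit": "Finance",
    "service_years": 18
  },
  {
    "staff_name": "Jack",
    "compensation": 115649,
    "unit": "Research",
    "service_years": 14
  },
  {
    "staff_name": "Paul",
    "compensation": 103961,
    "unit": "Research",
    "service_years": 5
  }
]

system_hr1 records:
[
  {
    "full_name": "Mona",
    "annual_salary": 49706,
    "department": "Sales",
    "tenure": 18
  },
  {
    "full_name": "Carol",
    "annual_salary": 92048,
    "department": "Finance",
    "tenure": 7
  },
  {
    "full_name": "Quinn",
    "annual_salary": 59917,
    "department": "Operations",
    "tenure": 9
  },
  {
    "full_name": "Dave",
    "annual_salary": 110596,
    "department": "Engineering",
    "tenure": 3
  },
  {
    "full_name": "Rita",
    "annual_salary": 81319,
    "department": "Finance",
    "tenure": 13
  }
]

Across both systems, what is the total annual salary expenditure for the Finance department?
394570

Schema mappings:
- "unit" (system_hr3) = "department" (system_hr1) = department
- "compensation" (system_hr3) = "annual_salary" (system_hr1) = salary

Finance salaries from system_hr3: 221203
Finance salaries from system_hr1: 173367

Total: 221203 + 173367 = 394570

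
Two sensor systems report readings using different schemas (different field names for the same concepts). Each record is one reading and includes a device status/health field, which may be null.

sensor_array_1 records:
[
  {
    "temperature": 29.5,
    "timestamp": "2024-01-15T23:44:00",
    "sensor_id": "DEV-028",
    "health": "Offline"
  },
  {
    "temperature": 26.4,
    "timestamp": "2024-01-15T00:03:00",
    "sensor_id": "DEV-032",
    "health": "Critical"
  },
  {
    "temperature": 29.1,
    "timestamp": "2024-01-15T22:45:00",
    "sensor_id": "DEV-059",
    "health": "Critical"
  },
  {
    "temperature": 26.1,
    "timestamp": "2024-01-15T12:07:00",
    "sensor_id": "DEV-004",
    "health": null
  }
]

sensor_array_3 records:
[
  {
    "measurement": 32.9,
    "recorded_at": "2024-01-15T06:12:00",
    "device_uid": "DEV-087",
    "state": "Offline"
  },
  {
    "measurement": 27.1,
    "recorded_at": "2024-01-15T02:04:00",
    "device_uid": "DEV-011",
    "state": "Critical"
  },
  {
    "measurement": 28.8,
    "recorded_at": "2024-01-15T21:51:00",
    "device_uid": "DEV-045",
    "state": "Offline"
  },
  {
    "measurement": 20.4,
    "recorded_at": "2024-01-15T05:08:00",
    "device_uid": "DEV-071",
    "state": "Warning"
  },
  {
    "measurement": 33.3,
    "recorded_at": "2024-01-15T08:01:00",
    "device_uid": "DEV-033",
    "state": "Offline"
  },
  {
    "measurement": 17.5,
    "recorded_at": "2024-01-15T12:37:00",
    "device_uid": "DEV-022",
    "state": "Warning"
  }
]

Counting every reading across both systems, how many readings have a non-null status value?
9

Schema mapping: "health" (sensor_array_1) = "state" (sensor_array_3) = status

Non-null in sensor_array_1: 3
Non-null in sensor_array_3: 6

Total non-null: 3 + 6 = 9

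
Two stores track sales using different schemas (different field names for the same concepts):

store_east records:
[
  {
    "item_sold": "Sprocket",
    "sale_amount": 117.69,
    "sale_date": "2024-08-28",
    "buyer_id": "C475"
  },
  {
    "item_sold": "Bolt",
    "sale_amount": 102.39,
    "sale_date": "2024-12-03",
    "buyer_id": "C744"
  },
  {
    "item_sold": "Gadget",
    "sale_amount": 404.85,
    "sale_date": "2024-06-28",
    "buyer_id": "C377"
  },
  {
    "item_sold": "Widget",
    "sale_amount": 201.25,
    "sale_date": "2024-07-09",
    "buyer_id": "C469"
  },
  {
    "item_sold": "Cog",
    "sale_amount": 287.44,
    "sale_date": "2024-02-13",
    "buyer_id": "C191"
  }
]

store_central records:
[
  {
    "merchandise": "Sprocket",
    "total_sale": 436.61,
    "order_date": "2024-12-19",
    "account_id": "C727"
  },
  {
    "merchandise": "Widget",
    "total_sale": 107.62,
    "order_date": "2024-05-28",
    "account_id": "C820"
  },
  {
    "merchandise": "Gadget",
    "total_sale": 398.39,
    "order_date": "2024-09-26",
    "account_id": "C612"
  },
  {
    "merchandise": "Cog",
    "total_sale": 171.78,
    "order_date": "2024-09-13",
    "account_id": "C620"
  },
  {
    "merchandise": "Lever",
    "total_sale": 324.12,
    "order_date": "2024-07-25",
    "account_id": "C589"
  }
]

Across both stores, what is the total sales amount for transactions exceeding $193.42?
2052.66

Schema mapping: "sale_amount" (store_east) = "total_sale" (store_central) = sale amount

Sum of sales > $193.42 in store_east: 893.54
Sum of sales > $193.42 in store_central: 1159.12

Total: 893.54 + 1159.12 = 2052.66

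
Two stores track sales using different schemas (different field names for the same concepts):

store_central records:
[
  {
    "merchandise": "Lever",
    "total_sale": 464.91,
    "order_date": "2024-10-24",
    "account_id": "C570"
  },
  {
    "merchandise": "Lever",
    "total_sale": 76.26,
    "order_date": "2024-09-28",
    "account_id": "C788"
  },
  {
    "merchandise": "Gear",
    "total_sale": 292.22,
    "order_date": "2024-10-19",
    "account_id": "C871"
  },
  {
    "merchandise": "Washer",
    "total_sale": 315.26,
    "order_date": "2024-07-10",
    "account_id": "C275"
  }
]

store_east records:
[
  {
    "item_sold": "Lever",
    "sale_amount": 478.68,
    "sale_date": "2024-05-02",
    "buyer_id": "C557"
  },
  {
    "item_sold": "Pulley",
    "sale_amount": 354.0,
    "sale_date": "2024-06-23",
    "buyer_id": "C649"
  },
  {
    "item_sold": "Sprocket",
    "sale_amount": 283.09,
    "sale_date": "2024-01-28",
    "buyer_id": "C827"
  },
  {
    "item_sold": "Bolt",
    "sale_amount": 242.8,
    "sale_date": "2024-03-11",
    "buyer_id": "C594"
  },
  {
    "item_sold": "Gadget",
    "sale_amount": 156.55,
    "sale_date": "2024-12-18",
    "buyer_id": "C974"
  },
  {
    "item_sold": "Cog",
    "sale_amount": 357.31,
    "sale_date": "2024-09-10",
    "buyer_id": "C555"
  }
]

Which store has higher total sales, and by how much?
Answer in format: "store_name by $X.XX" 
store_east by $723.78

Schema mapping: "total_sale" (store_central) = "sale_amount" (store_east) = sale amount

Total for store_central: 1148.65
Total for store_east: 1872.43

Difference: |1148.65 - 1872.43| = 723.78
store_east has higher sales by $723.78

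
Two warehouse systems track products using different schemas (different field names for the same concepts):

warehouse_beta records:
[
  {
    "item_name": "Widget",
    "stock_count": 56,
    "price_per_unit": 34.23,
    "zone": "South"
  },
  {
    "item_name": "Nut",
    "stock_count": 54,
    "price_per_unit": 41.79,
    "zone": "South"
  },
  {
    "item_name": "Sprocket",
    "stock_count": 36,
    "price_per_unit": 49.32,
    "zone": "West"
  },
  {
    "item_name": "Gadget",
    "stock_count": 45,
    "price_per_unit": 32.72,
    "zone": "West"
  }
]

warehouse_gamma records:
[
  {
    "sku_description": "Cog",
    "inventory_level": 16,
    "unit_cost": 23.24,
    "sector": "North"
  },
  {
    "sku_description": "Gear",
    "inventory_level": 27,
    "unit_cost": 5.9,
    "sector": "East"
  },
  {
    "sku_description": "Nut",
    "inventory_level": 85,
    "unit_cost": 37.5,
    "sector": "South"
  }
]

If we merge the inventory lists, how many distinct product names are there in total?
6

Schema mapping: "item_name" (warehouse_beta) = "sku_description" (warehouse_gamma) = product name

Products in warehouse_beta: ['Gadget', 'Nut', 'Sprocket', 'Widget']
Products in warehouse_gamma: ['Cog', 'Gear', 'Nut']

Union (unique products): ['Cog', 'Gadget', 'Gear', 'Nut', 'Sprocket', 'Widget']
Count: 6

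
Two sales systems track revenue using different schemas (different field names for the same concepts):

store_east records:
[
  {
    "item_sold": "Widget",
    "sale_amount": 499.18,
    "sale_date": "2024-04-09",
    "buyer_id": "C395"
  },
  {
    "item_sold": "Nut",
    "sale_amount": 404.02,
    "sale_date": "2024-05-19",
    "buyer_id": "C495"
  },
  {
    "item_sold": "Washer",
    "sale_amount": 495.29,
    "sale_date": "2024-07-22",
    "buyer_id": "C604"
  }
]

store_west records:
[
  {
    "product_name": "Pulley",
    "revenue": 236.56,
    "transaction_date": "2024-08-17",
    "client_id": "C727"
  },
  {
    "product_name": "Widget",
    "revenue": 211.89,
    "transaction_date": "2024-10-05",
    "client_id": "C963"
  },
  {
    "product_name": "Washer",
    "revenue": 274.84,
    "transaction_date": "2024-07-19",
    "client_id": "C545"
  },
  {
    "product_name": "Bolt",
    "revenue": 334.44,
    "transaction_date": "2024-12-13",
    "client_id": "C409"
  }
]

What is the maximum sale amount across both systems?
499.18

Reconcile: "sale_amount" (store_east) = "revenue" (store_west) = sale amount

Maximum in store_east: 499.18
Maximum in store_west: 334.44

Overall maximum: max(499.18, 334.44) = 499.18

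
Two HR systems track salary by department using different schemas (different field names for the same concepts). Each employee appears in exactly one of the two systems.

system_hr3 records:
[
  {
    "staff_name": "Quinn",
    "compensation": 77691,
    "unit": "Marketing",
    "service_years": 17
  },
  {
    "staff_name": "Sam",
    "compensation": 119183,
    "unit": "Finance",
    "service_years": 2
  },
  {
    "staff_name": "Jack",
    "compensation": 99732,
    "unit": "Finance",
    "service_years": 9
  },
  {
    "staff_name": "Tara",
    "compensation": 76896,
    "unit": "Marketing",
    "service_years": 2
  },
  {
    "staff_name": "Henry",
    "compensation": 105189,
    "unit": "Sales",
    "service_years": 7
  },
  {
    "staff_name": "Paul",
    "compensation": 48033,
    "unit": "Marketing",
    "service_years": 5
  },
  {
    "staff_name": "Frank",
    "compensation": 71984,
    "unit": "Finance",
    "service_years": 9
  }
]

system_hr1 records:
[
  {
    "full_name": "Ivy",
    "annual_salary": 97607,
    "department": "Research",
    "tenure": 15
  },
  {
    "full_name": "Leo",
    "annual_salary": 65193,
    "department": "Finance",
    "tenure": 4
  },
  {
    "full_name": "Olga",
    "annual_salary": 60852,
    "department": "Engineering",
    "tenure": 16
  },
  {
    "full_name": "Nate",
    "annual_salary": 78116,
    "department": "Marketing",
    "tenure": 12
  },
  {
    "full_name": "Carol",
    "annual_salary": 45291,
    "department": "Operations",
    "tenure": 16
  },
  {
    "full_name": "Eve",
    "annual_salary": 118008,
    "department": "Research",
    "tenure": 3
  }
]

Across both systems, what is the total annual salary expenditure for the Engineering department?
60852

Schema mappings:
- "unit" (system_hr3) = "department" (system_hr1) = department
- "compensation" (system_hr3) = "annual_salary" (system_hr1) = salary

Engineering salaries from system_hr3: 0
Engineering salaries from system_hr1: 60852

Total: 0 + 60852 = 60852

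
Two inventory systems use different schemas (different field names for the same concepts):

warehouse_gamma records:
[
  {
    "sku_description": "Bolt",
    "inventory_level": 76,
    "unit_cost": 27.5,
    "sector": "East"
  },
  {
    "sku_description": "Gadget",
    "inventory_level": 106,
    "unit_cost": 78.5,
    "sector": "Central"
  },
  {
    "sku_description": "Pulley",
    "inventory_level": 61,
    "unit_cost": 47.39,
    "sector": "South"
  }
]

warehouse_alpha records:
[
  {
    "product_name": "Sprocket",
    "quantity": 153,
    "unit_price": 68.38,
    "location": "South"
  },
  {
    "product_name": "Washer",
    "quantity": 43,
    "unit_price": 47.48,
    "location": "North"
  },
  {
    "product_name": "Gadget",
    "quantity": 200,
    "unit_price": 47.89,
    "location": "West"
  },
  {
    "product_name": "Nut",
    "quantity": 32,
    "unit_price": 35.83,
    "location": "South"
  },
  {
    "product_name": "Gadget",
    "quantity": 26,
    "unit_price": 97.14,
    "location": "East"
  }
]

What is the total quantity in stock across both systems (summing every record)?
697

To reconcile these schemas, identify the field holding the quantity in stock in each system:
1. In warehouse_gamma it is "inventory_level"
2. In warehouse_alpha it is "quantity"

From warehouse_gamma: 76 + 106 + 61 = 243
From warehouse_alpha: 153 + 43 + 200 + 32 + 26 = 454

Total: 243 + 454 = 697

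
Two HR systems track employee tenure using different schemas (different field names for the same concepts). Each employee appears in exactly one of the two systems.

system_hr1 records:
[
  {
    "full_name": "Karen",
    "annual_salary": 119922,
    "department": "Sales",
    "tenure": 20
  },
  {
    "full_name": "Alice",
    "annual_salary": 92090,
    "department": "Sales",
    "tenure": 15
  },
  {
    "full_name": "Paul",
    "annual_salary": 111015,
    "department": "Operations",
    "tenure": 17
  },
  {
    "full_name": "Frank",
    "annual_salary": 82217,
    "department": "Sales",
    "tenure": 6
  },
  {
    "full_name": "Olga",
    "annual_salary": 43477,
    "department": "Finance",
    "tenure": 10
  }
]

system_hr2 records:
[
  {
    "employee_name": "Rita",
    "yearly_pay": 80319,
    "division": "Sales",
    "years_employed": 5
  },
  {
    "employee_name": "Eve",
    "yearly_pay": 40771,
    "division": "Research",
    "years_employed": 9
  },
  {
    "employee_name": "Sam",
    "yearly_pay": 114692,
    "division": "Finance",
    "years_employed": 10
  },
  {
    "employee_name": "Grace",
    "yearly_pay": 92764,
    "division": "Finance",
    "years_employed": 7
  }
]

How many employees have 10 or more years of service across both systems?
5

Reconcile schemas: "tenure" (system_hr1) = "years_employed" (system_hr2) = years of service

From system_hr1: 4 employees with >= 10 years
From system_hr2: 1 employees with >= 10 years

Total: 4 + 1 = 5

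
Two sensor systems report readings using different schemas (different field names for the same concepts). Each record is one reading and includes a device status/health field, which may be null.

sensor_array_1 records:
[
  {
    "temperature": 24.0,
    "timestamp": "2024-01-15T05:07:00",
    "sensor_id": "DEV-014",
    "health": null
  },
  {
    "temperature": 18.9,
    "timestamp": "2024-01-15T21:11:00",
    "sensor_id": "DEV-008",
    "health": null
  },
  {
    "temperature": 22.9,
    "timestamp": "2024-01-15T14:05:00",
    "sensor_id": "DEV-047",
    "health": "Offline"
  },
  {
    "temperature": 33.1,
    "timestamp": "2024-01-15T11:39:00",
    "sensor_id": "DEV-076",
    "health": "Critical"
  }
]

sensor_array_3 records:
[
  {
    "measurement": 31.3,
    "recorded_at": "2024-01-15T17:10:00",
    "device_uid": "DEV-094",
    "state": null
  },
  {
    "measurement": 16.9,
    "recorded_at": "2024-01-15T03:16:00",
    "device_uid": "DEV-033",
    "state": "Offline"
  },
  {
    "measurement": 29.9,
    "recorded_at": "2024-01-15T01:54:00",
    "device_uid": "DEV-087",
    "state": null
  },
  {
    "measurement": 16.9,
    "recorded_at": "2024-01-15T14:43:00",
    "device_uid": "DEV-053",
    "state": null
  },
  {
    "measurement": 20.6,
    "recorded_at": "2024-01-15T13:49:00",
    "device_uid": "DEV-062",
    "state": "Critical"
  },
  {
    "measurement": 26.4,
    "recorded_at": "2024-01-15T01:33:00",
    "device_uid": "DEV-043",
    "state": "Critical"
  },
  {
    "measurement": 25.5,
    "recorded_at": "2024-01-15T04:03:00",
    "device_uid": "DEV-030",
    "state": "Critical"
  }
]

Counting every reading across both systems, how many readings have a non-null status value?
6

Schema mapping: "health" (sensor_array_1) = "state" (sensor_array_3) = status

Non-null in sensor_array_1: 2
Non-null in sensor_array_3: 4

Total non-null: 2 + 4 = 6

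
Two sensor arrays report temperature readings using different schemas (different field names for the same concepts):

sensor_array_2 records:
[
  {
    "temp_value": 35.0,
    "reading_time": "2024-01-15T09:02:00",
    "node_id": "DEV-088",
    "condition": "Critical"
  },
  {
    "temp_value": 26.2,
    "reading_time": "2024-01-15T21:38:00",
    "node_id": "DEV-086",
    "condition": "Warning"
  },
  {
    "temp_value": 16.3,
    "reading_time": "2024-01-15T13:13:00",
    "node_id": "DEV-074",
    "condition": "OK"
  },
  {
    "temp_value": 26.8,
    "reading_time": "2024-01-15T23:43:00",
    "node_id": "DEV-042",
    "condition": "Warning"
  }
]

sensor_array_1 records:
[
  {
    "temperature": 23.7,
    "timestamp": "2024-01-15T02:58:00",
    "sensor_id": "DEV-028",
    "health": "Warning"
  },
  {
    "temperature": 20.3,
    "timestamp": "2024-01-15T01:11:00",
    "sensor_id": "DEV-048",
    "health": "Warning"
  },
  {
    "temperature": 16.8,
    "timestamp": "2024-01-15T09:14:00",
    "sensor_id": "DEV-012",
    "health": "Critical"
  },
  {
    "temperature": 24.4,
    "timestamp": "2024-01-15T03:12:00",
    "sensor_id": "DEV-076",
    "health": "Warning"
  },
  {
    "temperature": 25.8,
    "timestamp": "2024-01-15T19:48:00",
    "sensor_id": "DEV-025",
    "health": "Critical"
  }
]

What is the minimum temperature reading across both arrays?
16.3

Schema mapping: "temp_value" (sensor_array_2) = "temperature" (sensor_array_1) = temperature reading

Minimum in sensor_array_2: 16.3
Minimum in sensor_array_1: 16.8

Overall minimum: min(16.3, 16.8) = 16.3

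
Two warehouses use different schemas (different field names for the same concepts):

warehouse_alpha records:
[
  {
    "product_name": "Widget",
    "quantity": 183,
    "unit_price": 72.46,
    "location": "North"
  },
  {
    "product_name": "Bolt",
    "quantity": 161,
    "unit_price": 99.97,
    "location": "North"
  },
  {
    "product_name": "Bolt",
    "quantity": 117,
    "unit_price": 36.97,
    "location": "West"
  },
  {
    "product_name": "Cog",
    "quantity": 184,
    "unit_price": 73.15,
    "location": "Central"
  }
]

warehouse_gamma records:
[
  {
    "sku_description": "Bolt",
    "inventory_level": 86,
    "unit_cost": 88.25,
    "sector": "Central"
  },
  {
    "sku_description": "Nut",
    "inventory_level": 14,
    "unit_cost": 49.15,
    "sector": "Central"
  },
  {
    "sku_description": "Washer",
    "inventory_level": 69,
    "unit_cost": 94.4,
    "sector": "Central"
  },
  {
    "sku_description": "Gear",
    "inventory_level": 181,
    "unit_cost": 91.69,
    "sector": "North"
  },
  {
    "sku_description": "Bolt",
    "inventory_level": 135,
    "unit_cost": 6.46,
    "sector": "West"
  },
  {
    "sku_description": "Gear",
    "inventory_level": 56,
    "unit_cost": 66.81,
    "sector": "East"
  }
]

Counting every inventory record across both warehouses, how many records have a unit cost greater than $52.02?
7

Schema mapping: "unit_price" (warehouse_alpha) = "unit_cost" (warehouse_gamma) = unit cost

Records > $52.02 in warehouse_alpha: 3
Records > $52.02 in warehouse_gamma: 4

Total count: 3 + 4 = 7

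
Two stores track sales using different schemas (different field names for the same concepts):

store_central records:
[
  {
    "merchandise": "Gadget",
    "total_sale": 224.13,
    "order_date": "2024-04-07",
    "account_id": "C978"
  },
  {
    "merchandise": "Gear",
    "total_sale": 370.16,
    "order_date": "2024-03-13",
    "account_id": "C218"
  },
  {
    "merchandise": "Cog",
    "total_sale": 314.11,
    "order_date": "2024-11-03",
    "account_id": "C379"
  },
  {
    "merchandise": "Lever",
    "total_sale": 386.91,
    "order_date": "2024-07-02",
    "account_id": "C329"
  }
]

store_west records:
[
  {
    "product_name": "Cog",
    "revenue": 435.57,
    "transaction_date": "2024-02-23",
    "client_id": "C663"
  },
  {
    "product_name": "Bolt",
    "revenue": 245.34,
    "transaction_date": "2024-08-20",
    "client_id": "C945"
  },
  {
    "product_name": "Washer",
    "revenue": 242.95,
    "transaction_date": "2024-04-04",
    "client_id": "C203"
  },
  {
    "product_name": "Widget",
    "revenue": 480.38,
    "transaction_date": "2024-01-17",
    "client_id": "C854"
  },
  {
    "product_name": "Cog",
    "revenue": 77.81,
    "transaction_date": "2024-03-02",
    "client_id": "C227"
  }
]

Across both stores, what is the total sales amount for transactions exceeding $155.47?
2699.55

Schema mapping: "total_sale" (store_central) = "revenue" (store_west) = sale amount

Sum of sales > $155.47 in store_central: 1295.31
Sum of sales > $155.47 in store_west: 1404.24

Total: 1295.31 + 1404.24 = 2699.55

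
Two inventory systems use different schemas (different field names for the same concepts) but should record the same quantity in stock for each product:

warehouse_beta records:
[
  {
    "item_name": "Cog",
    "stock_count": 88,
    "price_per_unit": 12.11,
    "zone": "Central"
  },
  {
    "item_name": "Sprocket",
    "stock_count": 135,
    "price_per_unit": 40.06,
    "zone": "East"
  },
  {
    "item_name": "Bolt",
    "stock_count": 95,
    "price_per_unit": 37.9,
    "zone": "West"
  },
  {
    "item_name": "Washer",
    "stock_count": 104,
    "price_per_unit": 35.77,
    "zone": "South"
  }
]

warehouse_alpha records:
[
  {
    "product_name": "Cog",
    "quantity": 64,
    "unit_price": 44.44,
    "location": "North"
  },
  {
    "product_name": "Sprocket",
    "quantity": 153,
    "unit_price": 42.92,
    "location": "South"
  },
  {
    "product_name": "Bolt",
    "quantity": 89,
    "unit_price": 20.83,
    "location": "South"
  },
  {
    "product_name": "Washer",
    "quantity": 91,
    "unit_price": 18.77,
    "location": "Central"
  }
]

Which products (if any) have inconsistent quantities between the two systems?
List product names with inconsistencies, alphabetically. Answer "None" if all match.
Bolt, Cog, Sprocket, Washer

Schema mappings:
- "item_name" (warehouse_beta) = "product_name" (warehouse_alpha) = product name
- "stock_count" (warehouse_beta) = "quantity" (warehouse_alpha) = quantity

Comparison:
  Cog: 88 vs 64 - MISMATCH
  Sprocket: 135 vs 153 - MISMATCH
  Bolt: 95 vs 89 - MISMATCH
  Washer: 104 vs 91 - MISMATCH

Products with inconsistencies: Bolt, Cog, Sprocket, Washer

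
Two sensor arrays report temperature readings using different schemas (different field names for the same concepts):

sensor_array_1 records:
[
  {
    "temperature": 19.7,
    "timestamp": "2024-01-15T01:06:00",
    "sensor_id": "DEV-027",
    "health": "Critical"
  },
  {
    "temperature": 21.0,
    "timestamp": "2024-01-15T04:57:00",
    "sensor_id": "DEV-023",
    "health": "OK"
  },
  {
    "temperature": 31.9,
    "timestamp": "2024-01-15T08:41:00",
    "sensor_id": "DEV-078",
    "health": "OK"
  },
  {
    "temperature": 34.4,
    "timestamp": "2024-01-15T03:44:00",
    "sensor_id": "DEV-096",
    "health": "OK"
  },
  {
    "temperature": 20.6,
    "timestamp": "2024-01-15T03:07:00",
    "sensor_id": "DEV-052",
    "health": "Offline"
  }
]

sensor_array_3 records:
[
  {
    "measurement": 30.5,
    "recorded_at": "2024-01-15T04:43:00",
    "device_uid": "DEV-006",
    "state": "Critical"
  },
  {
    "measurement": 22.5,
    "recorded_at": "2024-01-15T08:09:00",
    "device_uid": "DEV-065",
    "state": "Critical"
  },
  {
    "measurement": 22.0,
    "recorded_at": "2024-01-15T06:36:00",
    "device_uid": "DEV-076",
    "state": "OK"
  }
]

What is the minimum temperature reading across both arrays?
19.7

Schema mapping: "temperature" (sensor_array_1) = "measurement" (sensor_array_3) = temperature reading

Minimum in sensor_array_1: 19.7
Minimum in sensor_array_3: 22.0

Overall minimum: min(19.7, 22.0) = 19.7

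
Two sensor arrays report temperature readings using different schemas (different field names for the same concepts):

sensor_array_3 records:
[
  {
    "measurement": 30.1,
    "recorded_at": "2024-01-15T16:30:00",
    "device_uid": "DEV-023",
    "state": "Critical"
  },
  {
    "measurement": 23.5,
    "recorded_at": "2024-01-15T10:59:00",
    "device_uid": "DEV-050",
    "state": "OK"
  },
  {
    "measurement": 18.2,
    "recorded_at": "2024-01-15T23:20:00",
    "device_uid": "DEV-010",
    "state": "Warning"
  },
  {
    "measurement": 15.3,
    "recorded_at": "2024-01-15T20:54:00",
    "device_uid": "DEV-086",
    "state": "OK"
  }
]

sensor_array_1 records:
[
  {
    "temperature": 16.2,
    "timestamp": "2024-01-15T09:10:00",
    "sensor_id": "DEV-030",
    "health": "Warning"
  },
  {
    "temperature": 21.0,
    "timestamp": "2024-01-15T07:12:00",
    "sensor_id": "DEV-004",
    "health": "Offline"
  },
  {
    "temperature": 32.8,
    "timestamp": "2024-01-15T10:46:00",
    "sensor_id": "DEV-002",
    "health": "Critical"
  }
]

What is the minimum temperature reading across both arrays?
15.3

Schema mapping: "measurement" (sensor_array_3) = "temperature" (sensor_array_1) = temperature reading

Minimum in sensor_array_3: 15.3
Minimum in sensor_array_1: 16.2

Overall minimum: min(15.3, 16.2) = 15.3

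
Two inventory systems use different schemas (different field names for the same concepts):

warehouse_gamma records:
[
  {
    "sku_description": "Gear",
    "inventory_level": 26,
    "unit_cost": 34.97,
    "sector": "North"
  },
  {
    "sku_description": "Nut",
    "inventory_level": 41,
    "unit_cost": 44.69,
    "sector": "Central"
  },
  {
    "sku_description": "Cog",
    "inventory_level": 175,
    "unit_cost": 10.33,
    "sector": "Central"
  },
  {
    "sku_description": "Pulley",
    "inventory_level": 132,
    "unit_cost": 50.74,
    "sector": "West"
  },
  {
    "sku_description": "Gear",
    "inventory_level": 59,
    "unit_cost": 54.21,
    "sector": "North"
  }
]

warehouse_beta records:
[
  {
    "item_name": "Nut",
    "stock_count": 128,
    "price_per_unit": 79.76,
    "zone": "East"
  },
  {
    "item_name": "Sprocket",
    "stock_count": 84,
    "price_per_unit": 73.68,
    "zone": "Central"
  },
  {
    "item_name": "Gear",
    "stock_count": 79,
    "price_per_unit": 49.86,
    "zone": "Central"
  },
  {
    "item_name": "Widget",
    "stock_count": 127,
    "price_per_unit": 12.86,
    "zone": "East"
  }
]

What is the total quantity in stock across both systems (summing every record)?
851

To reconcile these schemas, identify the field holding the quantity in stock in each system:
1. In warehouse_gamma it is "inventory_level"
2. In warehouse_beta it is "stock_count"

From warehouse_gamma: 26 + 41 + 175 + 132 + 59 = 433
From warehouse_beta: 128 + 84 + 79 + 127 = 418

Total: 433 + 418 = 851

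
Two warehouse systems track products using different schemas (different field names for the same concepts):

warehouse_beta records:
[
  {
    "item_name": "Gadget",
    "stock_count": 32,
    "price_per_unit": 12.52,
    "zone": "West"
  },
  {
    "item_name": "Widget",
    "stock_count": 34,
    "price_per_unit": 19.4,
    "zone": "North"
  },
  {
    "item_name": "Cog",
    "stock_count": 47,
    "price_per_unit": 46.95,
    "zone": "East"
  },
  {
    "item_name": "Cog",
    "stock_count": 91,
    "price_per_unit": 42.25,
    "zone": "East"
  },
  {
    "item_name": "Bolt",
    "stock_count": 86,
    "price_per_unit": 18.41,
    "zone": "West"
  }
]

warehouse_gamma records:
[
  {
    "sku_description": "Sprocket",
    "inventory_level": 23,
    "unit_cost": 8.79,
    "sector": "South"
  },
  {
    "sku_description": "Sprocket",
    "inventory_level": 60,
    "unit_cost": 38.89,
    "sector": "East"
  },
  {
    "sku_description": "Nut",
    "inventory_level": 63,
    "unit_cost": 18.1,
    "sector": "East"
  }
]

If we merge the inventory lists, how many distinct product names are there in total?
6

Schema mapping: "item_name" (warehouse_beta) = "sku_description" (warehouse_gamma) = product name

Products in warehouse_beta: ['Bolt', 'Cog', 'Gadget', 'Widget']
Products in warehouse_gamma: ['Nut', 'Sprocket']

Union (unique products): ['Bolt', 'Cog', 'Gadget', 'Nut', 'Sprocket', 'Widget']
Count: 6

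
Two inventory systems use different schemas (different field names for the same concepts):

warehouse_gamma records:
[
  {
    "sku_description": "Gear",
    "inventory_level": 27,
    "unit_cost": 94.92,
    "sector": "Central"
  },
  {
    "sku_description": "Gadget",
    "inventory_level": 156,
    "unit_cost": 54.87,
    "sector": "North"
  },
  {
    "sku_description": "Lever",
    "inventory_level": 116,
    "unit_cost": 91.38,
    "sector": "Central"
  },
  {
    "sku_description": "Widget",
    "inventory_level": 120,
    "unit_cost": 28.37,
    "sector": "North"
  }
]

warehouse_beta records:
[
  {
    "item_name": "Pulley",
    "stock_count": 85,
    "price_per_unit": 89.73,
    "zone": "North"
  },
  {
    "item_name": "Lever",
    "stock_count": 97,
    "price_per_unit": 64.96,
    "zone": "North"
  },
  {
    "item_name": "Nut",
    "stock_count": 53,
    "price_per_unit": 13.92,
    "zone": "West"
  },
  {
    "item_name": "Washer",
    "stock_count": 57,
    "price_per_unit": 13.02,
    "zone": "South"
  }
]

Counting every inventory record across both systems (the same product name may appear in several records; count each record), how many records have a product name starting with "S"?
0

Schema mapping: "sku_description" (warehouse_gamma) = "item_name" (warehouse_beta) = product name

Records with product name starting with "S" in warehouse_gamma: 0
Records with product name starting with "S" in warehouse_beta: 0

Total: 0 + 0 = 0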